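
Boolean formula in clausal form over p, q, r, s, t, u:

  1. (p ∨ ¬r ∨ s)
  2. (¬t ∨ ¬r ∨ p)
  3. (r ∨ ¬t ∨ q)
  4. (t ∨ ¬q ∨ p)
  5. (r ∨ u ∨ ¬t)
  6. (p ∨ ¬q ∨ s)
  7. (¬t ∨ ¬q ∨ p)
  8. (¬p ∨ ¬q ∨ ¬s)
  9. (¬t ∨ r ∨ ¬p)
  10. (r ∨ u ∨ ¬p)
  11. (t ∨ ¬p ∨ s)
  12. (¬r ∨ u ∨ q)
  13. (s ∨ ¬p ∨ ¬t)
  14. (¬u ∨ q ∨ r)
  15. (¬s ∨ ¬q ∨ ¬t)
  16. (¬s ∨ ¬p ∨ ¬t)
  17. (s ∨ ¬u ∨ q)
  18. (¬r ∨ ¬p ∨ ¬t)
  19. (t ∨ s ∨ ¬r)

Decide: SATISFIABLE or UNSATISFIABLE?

SATISFIABLE

Set p = False and propagate.
Try q = False.
Branch on r: take r = True.
  then s is forced to True.
  then t is forced to False.
  then u is forced to True.
Every clause has at least one true literal under this assignment.
So p=F  q=F  r=T  s=T  t=F  u=T is a satisfying assignment.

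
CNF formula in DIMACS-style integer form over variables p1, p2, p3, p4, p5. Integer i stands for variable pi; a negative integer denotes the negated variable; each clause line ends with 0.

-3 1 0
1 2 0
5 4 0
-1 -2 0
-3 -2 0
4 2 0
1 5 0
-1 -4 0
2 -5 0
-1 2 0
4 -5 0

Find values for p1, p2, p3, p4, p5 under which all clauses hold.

p1=F, p2=T, p3=F, p4=T, p5=T

Check each clause:
  1. {¬p3, p1} — ¬p3 is true.
  2. {p1, p2} — p2 is true.
  3. {p5, p4} — p4 is true.
  4. {¬p2, ¬p1} — ¬p1 is true.
  5. {¬p2, ¬p3} — ¬p3 is true.
  6. {p2, p4} — p2 is true.
  7. {p5, p1} — p5 is true.
  8. {¬p4, ¬p1} — ¬p1 is true.
  9. {¬p5, p2} — p2 is true.
  10. {¬p1, p2} — p2 is true.
  11. {¬p5, p4} — p4 is true.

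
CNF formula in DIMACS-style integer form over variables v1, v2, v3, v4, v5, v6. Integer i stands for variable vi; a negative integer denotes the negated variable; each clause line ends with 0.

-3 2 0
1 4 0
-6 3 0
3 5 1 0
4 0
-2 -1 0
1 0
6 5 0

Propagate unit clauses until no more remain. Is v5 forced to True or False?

True

(v4) is a unit clause: v4 = True.
(v1) stands alone — v1 = True.
In (~v1 \/ ~v2), ~v1 is now false; ~v2 must hold, so v2 = False.
(~v3 \/ v2) with v2 = False leaves only ~v3, so v3 = False.
From (v3 \/ ~v6) and v3 = False: v6 = False.
(v6 \/ v5): since v6 = False, the clause reduces to (v5). v5 = True.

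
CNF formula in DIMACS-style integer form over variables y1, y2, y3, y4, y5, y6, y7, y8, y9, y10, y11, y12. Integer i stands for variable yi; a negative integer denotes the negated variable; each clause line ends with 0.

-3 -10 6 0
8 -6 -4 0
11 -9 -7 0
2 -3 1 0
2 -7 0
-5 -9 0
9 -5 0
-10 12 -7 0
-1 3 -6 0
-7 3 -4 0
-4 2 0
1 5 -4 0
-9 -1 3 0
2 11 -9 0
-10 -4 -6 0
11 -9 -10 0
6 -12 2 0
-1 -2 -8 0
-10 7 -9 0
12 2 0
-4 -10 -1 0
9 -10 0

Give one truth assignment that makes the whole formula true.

y10 occurs only negated in the remaining clauses — set y10 = False.
Pure literal: y11 appears only positively; assign y11 = True.
Try y1 = True.
Branch on y2: take y2 = True.
  then y8 is forced to False.
Branch on y3: take y3 = True.
The remaining clauses are satisfied by y4 = True, y5 = False, y6 = False, y7 = True, y9 = False, y12 = False.
Every clause has at least one true literal under this assignment.
Check each clause:
  1. {y6, ¬y3, ¬y10} — ¬y10 is true.
  2. {¬y4, ¬y6, y8} — ¬y6 is true.
  3. {¬y9, ¬y7, y11} — y11 is true.
  4. {¬y3, y2, y1} — y1 is true.
  5. {y2, ¬y7} — y2 is true.
  6. {¬y9, ¬y5} — ¬y5 is true.
  7. {y9, ¬y5} — ¬y5 is true.
  8. {¬y10, y12, ¬y7} — ¬y10 is true.
  9. {¬y6, y3, ¬y1} — ¬y6 is true.
  10. {y3, ¬y7, ¬y4} — y3 is true.
  11. {¬y4, y2} — y2 is true.
  12. {y5, ¬y4, y1} — y1 is true.
  13. {¬y1, ¬y9, y3} — y3 is true.
  14. {¬y9, y2, y11} — y2 is true.
  15. {¬y6, ¬y4, ¬y10} — ¬y6 is true.
  16. {¬y9, y11, ¬y10} — y11 is true.
  17. {y2, y6, ¬y12} — y2 is true.
  18. {¬y2, ¬y1, ¬y8} — ¬y8 is true.
  19. {¬y9, y7, ¬y10} — y7 is true.
  20. {y12, y2} — y2 is true.
  21. {¬y10, ¬y4, ¬y1} — ¬y10 is true.
  22. {¬y10, y9} — ¬y10 is true.

y1 = T, y2 = T, y3 = T, y4 = T, y5 = F, y6 = F, y7 = T, y8 = F, y9 = F, y10 = F, y11 = T, y12 = F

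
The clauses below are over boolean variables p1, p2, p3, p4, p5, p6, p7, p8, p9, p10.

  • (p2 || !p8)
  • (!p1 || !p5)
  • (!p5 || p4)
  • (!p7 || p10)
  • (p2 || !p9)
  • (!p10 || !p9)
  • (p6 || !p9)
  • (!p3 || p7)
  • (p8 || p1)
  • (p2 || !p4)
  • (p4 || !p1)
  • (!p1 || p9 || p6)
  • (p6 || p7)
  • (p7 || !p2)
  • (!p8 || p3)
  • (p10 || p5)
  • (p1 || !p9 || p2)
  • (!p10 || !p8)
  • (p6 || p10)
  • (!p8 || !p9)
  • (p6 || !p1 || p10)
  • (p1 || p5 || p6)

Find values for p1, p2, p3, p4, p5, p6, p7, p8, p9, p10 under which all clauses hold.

p6 occurs only positively in the remaining clauses — set p6 = True.
Try p1 = True.
  then p5 is forced to False.
  then p4 is forced to True.
  then p2 is forced to True.
  then p7 is forced to True.
  then p10 is forced to True.
  then p9 is forced to False.
  then p8 is forced to False.
p3 is now unconstrained; take p3 = True.

p1 = T  p2 = T  p3 = T  p4 = T  p5 = F  p6 = T  p7 = T  p8 = F  p9 = F  p10 = T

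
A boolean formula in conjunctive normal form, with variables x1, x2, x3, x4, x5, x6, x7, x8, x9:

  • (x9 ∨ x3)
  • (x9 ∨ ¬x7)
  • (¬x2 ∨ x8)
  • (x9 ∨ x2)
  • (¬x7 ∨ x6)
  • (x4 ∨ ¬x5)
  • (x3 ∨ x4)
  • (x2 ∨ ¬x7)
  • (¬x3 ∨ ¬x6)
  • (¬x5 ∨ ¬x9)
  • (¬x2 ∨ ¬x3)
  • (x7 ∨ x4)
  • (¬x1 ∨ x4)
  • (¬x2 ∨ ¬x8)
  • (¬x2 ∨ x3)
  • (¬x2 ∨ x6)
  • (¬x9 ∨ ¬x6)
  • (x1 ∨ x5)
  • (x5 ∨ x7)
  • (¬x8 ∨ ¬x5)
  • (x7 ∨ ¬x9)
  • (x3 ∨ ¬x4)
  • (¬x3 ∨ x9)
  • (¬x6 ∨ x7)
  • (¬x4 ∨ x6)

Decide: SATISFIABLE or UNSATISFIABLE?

UNSATISFIABLE

x2 = True:
  propagation gives x8=True; an empty clause results — contradiction.
x2 = False:
  propagation gives x9=True, x7=False; an empty clause results — contradiction.
Every branch closes, so no satisfying assignment exists.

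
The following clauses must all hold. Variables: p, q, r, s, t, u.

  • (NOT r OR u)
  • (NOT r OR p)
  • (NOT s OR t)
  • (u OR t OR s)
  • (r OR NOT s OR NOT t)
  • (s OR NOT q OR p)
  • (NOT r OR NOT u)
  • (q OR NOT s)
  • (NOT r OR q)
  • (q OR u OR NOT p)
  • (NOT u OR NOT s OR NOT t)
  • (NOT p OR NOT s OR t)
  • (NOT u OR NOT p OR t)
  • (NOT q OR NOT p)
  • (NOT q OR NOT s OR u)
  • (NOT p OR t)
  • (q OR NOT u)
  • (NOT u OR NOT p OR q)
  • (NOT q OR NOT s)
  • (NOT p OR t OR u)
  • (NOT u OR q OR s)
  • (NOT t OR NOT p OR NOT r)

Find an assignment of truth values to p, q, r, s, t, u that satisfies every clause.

p=False, q=False, r=False, s=False, t=True, u=False

Set p = False and propagate.
  then r is forced to False.
Set q = False and propagate.
  then s is forced to False.
  then u is forced to False.
  then t is forced to True.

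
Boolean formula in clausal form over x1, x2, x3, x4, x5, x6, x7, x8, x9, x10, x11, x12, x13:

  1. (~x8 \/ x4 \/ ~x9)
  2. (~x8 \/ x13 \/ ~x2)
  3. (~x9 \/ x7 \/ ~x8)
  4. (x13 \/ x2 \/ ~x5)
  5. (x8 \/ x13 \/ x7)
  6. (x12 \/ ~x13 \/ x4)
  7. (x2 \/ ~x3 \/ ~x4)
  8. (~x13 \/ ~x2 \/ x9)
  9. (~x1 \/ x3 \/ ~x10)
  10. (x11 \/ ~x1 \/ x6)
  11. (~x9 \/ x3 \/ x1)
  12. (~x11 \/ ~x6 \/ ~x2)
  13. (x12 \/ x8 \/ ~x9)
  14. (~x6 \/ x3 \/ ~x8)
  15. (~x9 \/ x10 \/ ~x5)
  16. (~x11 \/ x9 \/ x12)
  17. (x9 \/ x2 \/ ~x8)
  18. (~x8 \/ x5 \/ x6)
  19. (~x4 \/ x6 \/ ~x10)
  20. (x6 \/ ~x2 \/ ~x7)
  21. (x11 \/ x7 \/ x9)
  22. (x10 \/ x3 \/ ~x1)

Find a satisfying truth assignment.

x1 = False, x2 = False, x3 = False, x4 = True, x5 = True, x6 = False, x7 = True, x8 = False, x9 = False, x10 = False, x11 = False, x12 = True, x13 = True

x12 occurs only positively in the remaining clauses — set x12 = True.
Try x1 = False.
Try x2 = False.
The remaining clauses are satisfied by x3 = False, x4 = True, x5 = True, x6 = False, x7 = True, x8 = False, x9 = False, x10 = False, x11 = False, x13 = True.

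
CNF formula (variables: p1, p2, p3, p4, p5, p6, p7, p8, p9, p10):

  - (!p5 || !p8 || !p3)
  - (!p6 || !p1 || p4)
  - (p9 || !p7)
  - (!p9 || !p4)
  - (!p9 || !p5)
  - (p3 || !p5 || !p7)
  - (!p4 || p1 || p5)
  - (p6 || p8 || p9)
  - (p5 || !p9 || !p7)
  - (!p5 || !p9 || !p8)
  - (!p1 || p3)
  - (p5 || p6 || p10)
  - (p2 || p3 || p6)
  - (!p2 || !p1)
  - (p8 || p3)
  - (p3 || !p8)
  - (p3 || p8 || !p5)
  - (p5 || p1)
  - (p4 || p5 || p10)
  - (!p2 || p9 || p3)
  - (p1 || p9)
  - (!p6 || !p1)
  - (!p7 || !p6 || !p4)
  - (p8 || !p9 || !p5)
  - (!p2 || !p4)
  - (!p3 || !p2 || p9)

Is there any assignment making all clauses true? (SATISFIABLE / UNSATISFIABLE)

Pure literal: p7 appears only negated; assign p7 = False.
Pure literal: p10 appears only positively; assign p10 = True.
Branch on p1: take p1 = True.
  then p3 is forced to True.
  then p2 is forced to False.
  then p6 is forced to False.
Branch on p4: take p4 = False.
Set p5 = False and propagate.
For the remaining variables, p8 = True, p9 = True works.
So p1 = True  p2 = False  p3 = True  p4 = False  p5 = False  p6 = False  p7 = False  p8 = True  p9 = True  p10 = True is a satisfying assignment.

SATISFIABLE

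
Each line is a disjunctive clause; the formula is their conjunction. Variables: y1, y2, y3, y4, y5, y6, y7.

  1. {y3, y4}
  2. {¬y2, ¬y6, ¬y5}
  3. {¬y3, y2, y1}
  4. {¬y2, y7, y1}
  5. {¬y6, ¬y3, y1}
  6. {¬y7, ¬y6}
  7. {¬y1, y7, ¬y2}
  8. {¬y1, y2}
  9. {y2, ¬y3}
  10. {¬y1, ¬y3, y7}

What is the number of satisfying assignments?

Split on y1, then y2.
  y1=1, y2=1: y5 free; 3 ways for (y3,y4,y6,y7) × 2^1 = 6.
  y1=1, y2=0: a clause becomes empty — 0.
  y1=0, y2=1: y5 free; 3 ways for (y3,y4,y6,y7) × 2^1 = 6.
  y1=0, y2=0: y5 free; 3 ways for (y3,y4,y6,y7) × 2^1 = 6.
Total: 6 + 0 + 6 + 6 = 18.

18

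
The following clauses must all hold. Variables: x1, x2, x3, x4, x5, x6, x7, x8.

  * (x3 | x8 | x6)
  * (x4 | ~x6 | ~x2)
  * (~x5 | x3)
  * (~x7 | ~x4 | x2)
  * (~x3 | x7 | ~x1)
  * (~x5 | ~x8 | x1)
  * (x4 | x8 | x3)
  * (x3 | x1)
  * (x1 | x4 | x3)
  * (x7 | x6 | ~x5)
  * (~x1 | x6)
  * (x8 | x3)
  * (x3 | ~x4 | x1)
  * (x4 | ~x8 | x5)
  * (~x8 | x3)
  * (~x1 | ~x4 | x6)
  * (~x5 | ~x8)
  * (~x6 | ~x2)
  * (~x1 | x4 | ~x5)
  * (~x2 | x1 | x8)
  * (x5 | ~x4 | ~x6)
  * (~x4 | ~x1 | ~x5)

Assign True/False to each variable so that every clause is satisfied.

x1 = F, x2 = F, x3 = T, x4 = T, x5 = F, x6 = F, x7 = F, x8 = T

Check each clause:
  1. (x3 | x6 | x8) — x8 is true.
  2. (~x2 | x4 | ~x6) — ~x6 is true.
  3. (x3 | ~x5) — x3 is true.
  4. (x2 | ~x7 | ~x4) — ~x7 is true.
  5. (~x1 | x7 | ~x3) — ~x1 is true.
  6. (~x5 | ~x8 | x1) — ~x5 is true.
  7. (x8 | x4 | x3) — x8 is true.
  8. (x1 | x3) — x3 is true.
  9. (x3 | x4 | x1) — x3 is true.
  10. (x7 | x6 | ~x5) — ~x5 is true.
  11. (~x1 | x6) — ~x1 is true.
  12. (x3 | x8) — x8 is true.
  13. (~x4 | x1 | x3) — x3 is true.
  14. (~x8 | x4 | x5) — x4 is true.
  15. (x3 | ~x8) — x3 is true.
  16. (~x1 | ~x4 | x6) — ~x1 is true.
  17. (~x5 | ~x8) — ~x5 is true.
  18. (~x6 | ~x2) — ~x6 is true.
  19. (~x1 | x4 | ~x5) — ~x5 is true.
  20. (~x2 | x8 | x1) — x8 is true.
  21. (x5 | ~x4 | ~x6) — ~x6 is true.
  22. (~x1 | ~x5 | ~x4) — ~x5 is true.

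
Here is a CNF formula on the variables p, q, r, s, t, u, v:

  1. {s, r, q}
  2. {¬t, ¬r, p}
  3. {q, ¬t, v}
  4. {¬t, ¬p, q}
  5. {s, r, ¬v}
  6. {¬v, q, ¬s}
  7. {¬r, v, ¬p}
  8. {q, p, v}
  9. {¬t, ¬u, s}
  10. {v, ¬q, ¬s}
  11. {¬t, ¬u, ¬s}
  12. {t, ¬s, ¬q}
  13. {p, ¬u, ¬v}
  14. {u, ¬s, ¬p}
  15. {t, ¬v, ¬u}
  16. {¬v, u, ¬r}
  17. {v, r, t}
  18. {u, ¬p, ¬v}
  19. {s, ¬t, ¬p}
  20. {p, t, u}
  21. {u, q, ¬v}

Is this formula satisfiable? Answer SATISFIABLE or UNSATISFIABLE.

SATISFIABLE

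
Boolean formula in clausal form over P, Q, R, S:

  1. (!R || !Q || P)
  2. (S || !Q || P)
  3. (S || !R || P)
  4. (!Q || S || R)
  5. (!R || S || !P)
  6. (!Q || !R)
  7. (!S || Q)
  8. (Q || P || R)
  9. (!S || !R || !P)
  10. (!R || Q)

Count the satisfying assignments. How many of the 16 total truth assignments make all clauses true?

3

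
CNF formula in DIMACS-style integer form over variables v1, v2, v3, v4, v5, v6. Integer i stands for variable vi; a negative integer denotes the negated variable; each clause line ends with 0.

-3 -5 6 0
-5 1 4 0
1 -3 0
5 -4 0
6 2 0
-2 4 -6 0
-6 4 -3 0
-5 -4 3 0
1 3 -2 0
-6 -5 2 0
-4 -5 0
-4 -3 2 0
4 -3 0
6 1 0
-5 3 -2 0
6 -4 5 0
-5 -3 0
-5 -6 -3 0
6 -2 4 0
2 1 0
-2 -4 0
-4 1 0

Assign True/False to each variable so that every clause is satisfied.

Pure literal: v1 appears only positively; assign v1 = True.
Branch on v2: take v2 = False.
  then v6 is forced to True.
  then v5 is forced to False.
  then v4 is forced to False.
  then v3 is forced to False.
Every clause has at least one true literal under this assignment.

v1 = True  v2 = False  v3 = False  v4 = False  v5 = False  v6 = True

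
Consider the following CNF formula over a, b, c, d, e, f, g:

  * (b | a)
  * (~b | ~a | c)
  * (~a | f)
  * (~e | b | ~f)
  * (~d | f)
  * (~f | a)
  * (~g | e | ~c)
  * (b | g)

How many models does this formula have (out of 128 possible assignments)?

Case analysis on a and b:
  a=1, b=1: d free; 3 ways for (c,e,f,g) × 2^1 = 6.
  a=1, b=0: remaining (c,d,e,f,g) ∈ {(0,0,0,1,1); (0,1,0,1,1)} — 2.
  a=0, b=1: 7 of the 32 assignments to (c,d,e,f,g) work.
  a=0, b=0: a clause becomes empty — 0.
Total: 6 + 2 + 7 + 0 = 15.

15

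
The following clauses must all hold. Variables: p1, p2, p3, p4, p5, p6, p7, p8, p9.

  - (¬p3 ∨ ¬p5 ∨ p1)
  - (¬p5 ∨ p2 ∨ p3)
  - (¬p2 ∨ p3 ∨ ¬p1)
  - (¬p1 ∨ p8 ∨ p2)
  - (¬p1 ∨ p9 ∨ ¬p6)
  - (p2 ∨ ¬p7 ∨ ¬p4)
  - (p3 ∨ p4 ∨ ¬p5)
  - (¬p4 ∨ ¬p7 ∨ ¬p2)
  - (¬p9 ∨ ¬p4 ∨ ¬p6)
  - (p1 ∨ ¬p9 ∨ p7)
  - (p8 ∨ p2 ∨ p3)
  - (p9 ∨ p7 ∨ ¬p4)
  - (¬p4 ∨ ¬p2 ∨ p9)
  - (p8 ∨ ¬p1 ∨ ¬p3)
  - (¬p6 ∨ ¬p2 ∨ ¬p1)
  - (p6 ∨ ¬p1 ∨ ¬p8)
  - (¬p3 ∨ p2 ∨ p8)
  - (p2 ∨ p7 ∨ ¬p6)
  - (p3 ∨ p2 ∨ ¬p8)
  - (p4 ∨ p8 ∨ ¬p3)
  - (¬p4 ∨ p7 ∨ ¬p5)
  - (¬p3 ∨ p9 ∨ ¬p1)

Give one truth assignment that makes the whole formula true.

p1=F, p2=T, p3=F, p4=F, p5=F, p6=F, p7=F, p8=F, p9=F

Check each clause:
  1. (p1 ∨ ¬p3 ∨ ¬p5) — ¬p5 is true.
  2. (p3 ∨ p2 ∨ ¬p5) — p2 is true.
  3. (p3 ∨ ¬p2 ∨ ¬p1) — ¬p1 is true.
  4. (p2 ∨ p8 ∨ ¬p1) — p2 is true.
  5. (p9 ∨ ¬p6 ∨ ¬p1) — ¬p6 is true.
  6. (p2 ∨ ¬p4 ∨ ¬p7) — ¬p7 is true.
  7. (p4 ∨ p3 ∨ ¬p5) — ¬p5 is true.
  8. (¬p7 ∨ ¬p4 ∨ ¬p2) — ¬p7 is true.
  9. (¬p4 ∨ ¬p6 ∨ ¬p9) — ¬p6 is true.
  10. (p7 ∨ p1 ∨ ¬p9) — ¬p9 is true.
  11. (p3 ∨ p2 ∨ p8) — p2 is true.
  12. (p9 ∨ p7 ∨ ¬p4) — ¬p4 is true.
  13. (p9 ∨ ¬p4 ∨ ¬p2) — ¬p4 is true.
  14. (¬p3 ∨ p8 ∨ ¬p1) — ¬p3 is true.
  15. (¬p6 ∨ ¬p1 ∨ ¬p2) — ¬p6 is true.
  16. (¬p8 ∨ ¬p1 ∨ p6) — ¬p8 is true.
  17. (¬p3 ∨ p2 ∨ p8) — p2 is true.
  18. (p2 ∨ p7 ∨ ¬p6) — ¬p6 is true.
  19. (p3 ∨ p2 ∨ ¬p8) — ¬p8 is true.
  20. (p8 ∨ p4 ∨ ¬p3) — ¬p3 is true.
  21. (¬p5 ∨ p7 ∨ ¬p4) — ¬p5 is true.
  22. (¬p1 ∨ p9 ∨ ¬p3) — ¬p3 is true.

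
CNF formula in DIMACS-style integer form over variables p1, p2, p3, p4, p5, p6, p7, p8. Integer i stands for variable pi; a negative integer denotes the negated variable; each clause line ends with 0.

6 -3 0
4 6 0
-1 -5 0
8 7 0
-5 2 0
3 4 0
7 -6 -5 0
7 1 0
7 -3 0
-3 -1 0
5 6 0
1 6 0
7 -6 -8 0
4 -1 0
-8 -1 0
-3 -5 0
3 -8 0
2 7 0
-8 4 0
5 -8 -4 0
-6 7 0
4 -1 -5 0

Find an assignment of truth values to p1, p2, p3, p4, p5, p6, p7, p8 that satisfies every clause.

Pure literal: p7 appears only positively; assign p7 = True.
Set p1 = False and propagate.
  then p6 is forced to True.
For the remaining variables, p2 = False, p3 = False, p4 = True, p5 = False, p8 = False works.

p1 = F, p2 = F, p3 = F, p4 = T, p5 = F, p6 = T, p7 = T, p8 = F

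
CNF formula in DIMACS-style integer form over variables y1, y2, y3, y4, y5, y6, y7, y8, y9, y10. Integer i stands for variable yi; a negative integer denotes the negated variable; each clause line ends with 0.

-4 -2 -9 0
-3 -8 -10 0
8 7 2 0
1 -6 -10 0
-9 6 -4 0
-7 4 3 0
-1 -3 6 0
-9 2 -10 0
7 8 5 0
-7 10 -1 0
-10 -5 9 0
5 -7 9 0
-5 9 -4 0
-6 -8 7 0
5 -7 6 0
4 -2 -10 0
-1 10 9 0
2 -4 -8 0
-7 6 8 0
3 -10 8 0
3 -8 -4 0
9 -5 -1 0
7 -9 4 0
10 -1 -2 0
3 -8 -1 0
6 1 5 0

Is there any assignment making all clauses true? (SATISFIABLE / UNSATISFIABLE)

Set y1 = False and propagate.
Set y2 = True and propagate.
Set y3 = False and propagate.
For the remaining variables, y4 = False, y5 = True, y6 = False, y7 = False, y8 = False, y9 = False, y10 = False works.
So y1=0, y2=1, y3=0, y4=0, y5=1, y6=0, y7=0, y8=0, y9=0, y10=0 is a satisfying assignment.

SATISFIABLE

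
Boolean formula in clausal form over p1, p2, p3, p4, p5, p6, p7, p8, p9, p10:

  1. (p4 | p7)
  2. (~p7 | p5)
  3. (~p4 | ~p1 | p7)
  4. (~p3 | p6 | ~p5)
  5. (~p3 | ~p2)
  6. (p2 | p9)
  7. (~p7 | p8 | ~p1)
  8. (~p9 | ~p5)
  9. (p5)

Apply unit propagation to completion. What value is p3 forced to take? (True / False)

(p5) is a unit clause: p5 = True.
From (~p5 | ~p9) and p5 = True: p9 = False.
In (p2 | p9), p9 is now false; p2 must hold, so p2 = True.
(~p3 | ~p2): since p2 = True, the clause reduces to (~p3). p3 = False.

False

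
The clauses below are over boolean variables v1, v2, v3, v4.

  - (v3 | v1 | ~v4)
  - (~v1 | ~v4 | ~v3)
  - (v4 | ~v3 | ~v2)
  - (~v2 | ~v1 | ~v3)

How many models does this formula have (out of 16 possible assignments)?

10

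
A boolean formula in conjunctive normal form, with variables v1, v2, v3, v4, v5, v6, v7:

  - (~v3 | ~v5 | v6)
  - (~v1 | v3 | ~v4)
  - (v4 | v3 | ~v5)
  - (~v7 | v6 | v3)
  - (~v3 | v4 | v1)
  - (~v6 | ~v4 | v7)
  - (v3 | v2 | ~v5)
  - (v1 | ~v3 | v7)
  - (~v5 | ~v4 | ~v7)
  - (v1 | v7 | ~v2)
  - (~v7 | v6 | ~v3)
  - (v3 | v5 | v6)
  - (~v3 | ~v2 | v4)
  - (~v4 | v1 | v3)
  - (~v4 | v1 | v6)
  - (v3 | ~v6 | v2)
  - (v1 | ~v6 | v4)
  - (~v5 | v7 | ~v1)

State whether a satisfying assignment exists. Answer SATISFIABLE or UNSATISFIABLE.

SATISFIABLE

Try v1 = True.
Try v2 = True.
Branch on v3: take v3 = False.
  then v4 is forced to False.
  then v5 is forced to False.
  then v6 is forced to True.
v7 is now unconstrained; take v7 = True.
Every clause has at least one true literal under this assignment.
So v1=T  v2=T  v3=F  v4=F  v5=F  v6=T  v7=T is a satisfying assignment.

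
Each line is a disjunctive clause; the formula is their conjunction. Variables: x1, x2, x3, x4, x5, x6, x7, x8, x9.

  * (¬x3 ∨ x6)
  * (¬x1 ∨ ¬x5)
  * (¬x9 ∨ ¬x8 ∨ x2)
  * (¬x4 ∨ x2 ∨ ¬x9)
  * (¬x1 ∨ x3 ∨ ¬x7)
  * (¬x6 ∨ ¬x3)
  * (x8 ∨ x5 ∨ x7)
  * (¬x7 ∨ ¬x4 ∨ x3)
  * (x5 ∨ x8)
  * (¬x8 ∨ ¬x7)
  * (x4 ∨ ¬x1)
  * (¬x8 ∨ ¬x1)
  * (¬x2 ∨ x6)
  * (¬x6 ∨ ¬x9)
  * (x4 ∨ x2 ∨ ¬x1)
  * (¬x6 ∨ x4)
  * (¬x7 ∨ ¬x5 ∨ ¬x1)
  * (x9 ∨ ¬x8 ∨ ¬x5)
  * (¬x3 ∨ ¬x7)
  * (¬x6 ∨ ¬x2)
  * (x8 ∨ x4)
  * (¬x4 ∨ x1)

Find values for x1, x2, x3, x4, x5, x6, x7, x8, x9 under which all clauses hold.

x1 = 0  x2 = 0  x3 = 0  x4 = 0  x5 = 0  x6 = 0  x7 = 0  x8 = 1  x9 = 0

Try x1 = False.
  then x4 is forced to False.
  then x6 is forced to False.
  then x3 is forced to False.
  then x2 is forced to False.
  then x8 is forced to True.
  then x9 is forced to False.
  then x7 is forced to False.
  then x5 is forced to False.
Check each clause:
  1. (¬x3 ∨ x6) — ¬x3 is true.
  2. (¬x5 ∨ ¬x1) — ¬x5 is true.
  3. (x2 ∨ ¬x9 ∨ ¬x8) — ¬x9 is true.
  4. (¬x9 ∨ ¬x4 ∨ x2) — ¬x4 is true.
  5. (¬x1 ∨ ¬x7 ∨ x3) — ¬x7 is true.
  6. (¬x6 ∨ ¬x3) — ¬x6 is true.
  7. (x8 ∨ x7 ∨ x5) — x8 is true.
  8. (¬x4 ∨ x3 ∨ ¬x7) — ¬x7 is true.
  9. (x8 ∨ x5) — x8 is true.
  10. (¬x8 ∨ ¬x7) — ¬x7 is true.
  11. (¬x1 ∨ x4) — ¬x1 is true.
  12. (¬x1 ∨ ¬x8) — ¬x1 is true.
  13. (¬x2 ∨ x6) — ¬x2 is true.
  14. (¬x9 ∨ ¬x6) — ¬x6 is true.
  15. (¬x1 ∨ x4 ∨ x2) — ¬x1 is true.
  16. (¬x6 ∨ x4) — ¬x6 is true.
  17. (¬x7 ∨ ¬x5 ∨ ¬x1) — ¬x7 is true.
  18. (x9 ∨ ¬x5 ∨ ¬x8) — ¬x5 is true.
  19. (¬x3 ∨ ¬x7) — ¬x7 is true.
  20. (¬x6 ∨ ¬x2) — ¬x6 is true.
  21. (x4 ∨ x8) — x8 is true.
  22. (¬x4 ∨ x1) — ¬x4 is true.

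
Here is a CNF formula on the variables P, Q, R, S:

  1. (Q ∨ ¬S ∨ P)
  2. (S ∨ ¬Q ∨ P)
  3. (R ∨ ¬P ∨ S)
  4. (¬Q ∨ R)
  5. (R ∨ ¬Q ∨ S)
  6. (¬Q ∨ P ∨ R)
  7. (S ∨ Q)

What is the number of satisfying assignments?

5

The models are:
  P=0 Q=1 R=1 S=1
  P=1 Q=0 R=0 S=1
  P=1 Q=0 R=1 S=1
  P=1 Q=1 R=1 S=0
  P=1 Q=1 R=1 S=1
That's 5 in total.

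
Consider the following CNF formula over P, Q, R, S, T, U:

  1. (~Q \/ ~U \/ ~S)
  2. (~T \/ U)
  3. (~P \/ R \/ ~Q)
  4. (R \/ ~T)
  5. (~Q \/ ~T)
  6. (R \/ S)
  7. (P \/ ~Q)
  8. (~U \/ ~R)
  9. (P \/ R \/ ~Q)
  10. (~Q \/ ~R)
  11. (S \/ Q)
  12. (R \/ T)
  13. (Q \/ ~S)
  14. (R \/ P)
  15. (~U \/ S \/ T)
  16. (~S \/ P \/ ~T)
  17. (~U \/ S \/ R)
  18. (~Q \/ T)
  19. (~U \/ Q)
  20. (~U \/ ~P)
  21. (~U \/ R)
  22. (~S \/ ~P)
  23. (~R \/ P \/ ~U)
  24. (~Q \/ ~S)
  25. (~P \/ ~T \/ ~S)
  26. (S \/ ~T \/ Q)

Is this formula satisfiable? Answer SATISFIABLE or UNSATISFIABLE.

UNSATISFIABLE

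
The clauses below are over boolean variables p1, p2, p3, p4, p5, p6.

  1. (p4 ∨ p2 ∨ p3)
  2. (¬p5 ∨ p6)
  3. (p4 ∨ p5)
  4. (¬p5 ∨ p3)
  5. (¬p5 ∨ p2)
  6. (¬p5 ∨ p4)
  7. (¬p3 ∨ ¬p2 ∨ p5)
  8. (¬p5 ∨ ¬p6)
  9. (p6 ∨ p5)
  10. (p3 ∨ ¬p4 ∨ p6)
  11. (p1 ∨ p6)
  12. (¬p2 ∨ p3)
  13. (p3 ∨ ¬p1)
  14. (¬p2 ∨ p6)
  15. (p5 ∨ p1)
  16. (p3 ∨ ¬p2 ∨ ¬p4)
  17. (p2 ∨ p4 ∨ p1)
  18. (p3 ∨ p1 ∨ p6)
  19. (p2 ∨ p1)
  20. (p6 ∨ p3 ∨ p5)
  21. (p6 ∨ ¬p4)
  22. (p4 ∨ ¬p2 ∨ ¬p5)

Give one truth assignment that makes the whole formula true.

p1=True, p2=False, p3=True, p4=True, p5=False, p6=True

Branch on p1: take p1 = True.
  then p3 is forced to True.
Branch on p2: take p2 = False.
  then p5 is forced to False.
  then p4 is forced to True.
  then p6 is forced to True.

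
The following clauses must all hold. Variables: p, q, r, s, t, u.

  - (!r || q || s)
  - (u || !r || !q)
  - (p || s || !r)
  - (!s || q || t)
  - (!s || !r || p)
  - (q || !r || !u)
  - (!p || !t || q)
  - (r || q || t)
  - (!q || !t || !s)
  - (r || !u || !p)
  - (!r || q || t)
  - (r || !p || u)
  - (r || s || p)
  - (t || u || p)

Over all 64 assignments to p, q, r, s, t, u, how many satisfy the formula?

The models are:
  p=F q=F r=F s=T t=T u=F
  p=F q=F r=F s=T t=T u=T
  p=F q=T r=F s=T t=F u=T
  p=T q=T r=T s=F t=F u=T
  p=T q=T r=T s=F t=T u=T
  p=T q=T r=T s=T t=F u=T
That's 6 in total.

6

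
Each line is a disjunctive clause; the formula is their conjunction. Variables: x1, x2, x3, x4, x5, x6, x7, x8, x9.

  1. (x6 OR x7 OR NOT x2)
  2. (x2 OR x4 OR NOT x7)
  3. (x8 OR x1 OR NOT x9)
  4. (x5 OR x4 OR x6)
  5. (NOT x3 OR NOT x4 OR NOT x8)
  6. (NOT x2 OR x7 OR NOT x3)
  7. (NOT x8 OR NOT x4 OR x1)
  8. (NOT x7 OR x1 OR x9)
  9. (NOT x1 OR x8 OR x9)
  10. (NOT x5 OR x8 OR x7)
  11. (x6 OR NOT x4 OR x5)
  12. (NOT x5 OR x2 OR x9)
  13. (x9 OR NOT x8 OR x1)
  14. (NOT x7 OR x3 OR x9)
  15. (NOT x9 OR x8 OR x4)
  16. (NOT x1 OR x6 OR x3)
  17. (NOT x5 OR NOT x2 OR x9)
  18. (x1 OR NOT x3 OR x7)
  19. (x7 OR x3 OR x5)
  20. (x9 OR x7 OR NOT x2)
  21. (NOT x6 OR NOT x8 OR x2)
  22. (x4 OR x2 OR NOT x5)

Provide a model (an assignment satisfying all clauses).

x1=F, x2=T, x3=F, x4=F, x5=T, x6=T, x7=T, x8=T, x9=T

Check each clause:
  1. (x7 OR NOT x2 OR x6) — x7 is true.
  2. (x2 OR NOT x7 OR x4) — x2 is true.
  3. (NOT x9 OR x1 OR x8) — x8 is true.
  4. (x6 OR x4 OR x5) — x5 is true.
  5. (NOT x3 OR NOT x8 OR NOT x4) — NOT x4 is true.
  6. (NOT x2 OR x7 OR NOT x3) — NOT x3 is true.
  7. (NOT x4 OR NOT x8 OR x1) — NOT x4 is true.
  8. (x9 OR x1 OR NOT x7) — x9 is true.
  9. (NOT x1 OR x9 OR x8) — x8 is true.
  10. (x7 OR x8 OR NOT x5) — x8 is true.
  11. (x6 OR NOT x4 OR x5) — NOT x4 is true.
  12. (x9 OR x2 OR NOT x5) — x9 is true.
  13. (x9 OR NOT x8 OR x1) — x9 is true.
  14. (x9 OR NOT x7 OR x3) — x9 is true.
  15. (x8 OR x4 OR NOT x9) — x8 is true.
  16. (x3 OR NOT x1 OR x6) — x6 is true.
  17. (NOT x2 OR NOT x5 OR x9) — x9 is true.
  18. (x7 OR x1 OR NOT x3) — NOT x3 is true.
  19. (x3 OR x7 OR x5) — x5 is true.
  20. (NOT x2 OR x9 OR x7) — x9 is true.
  21. (x2 OR NOT x8 OR NOT x6) — x2 is true.
  22. (x4 OR x2 OR NOT x5) — x2 is true.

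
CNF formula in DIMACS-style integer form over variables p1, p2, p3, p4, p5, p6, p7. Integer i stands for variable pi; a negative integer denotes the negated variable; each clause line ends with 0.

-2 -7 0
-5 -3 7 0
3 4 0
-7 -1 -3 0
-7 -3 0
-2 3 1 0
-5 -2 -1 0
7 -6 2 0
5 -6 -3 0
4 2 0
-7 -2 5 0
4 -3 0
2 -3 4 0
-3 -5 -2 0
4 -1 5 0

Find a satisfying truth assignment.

p1 = True, p2 = False, p3 = False, p4 = True, p5 = False, p6 = False, p7 = False

Pure literal: p4 appears only positively; assign p4 = True.
p6 occurs only negated in the remaining clauses — set p6 = False.
Branch on p1: take p1 = True.
Branch on p2: take p2 = False.
Set p3 = False and propagate.
p5, p7 are now unconstrained; take p5 = False, p7 = False.
Every clause has at least one true literal under this assignment.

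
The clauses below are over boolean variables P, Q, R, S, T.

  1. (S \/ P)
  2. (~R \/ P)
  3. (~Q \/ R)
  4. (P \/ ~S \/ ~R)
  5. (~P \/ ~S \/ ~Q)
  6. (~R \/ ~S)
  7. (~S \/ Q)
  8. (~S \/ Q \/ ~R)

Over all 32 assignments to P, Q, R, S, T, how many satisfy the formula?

6

The models are:
  P=1 Q=0 R=0 S=0 T=0
  P=1 Q=0 R=0 S=0 T=1
  P=1 Q=0 R=1 S=0 T=0
  P=1 Q=0 R=1 S=0 T=1
  P=1 Q=1 R=1 S=0 T=0
  P=1 Q=1 R=1 S=0 T=1
That's 6 in total.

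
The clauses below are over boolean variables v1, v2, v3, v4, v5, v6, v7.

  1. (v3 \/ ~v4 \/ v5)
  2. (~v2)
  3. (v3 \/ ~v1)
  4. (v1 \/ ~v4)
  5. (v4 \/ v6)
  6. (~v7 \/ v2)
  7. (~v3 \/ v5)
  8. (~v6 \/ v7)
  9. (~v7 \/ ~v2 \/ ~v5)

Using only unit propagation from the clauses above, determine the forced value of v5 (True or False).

True

(~v2) is a unit clause: v2 = False.
In (~v7 \/ v2), v2 is now false; ~v7 must hold, so v7 = False.
From (v7 \/ ~v6) and v7 = False: v6 = False.
(v4 \/ v6): since v6 = False, the clause reduces to (v4). v4 = True.
(~v4 \/ v1) with v4 = True leaves only v1, so v1 = True.
(v3 \/ ~v1): since v1 = True, the clause reduces to (v3). v3 = True.
(v5 \/ ~v3) with v3 = True leaves only v5, so v5 = True.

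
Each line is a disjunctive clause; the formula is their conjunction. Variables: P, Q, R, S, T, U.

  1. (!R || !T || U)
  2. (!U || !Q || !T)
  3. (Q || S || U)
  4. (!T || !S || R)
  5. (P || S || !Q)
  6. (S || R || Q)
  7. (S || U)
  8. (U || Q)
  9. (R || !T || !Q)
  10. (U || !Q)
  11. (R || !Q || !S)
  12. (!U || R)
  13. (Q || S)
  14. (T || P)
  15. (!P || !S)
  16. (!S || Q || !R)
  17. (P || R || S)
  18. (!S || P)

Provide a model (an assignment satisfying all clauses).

P = True  Q = True  R = True  S = False  T = False  U = True

Check each clause:
  1. (U || !T || !R) — !T is true.
  2. (!U || !T || !Q) — !T is true.
  3. (Q || U || S) — Q is true.
  4. (!T || !S || R) — R is true.
  5. (S || P || !Q) — P is true.
  6. (S || Q || R) — Q is true.
  7. (S || U) — U is true.
  8. (U || Q) — Q is true.
  9. (!Q || !T || R) — R is true.
  10. (U || !Q) — U is true.
  11. (!S || !Q || R) — R is true.
  12. (R || !U) — R is true.
  13. (S || Q) — Q is true.
  14. (P || T) — P is true.
  15. (!P || !S) — !S is true.
  16. (!S || Q || !R) — Q is true.
  17. (R || P || S) — P is true.
  18. (P || !S) — P is true.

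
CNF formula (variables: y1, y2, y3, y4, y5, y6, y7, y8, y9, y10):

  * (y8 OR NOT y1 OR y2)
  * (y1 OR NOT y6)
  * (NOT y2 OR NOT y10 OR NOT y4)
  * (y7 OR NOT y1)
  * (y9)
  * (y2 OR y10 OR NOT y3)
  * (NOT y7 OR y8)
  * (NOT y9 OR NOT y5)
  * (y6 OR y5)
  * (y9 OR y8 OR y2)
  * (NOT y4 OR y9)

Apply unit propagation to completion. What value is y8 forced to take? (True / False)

True

(y9) stands alone — y9 = True.
From (NOT y5 OR NOT y9) and y9 = True: y5 = False.
(y5 OR y6) with y5 = False leaves only y6, so y6 = True.
(y1 OR NOT y6): since y6 = True, the clause reduces to (y1). y1 = True.
(NOT y1 OR y7): since y1 = True, the clause reduces to (y7). y7 = True.
From (y8 OR NOT y7) and y7 = True: y8 = True.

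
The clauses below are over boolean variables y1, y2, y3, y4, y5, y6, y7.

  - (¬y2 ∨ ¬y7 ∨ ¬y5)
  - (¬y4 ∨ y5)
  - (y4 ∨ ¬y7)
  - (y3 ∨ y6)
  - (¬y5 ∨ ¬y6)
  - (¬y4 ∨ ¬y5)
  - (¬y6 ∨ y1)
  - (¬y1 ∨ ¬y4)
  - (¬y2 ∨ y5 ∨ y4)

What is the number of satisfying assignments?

8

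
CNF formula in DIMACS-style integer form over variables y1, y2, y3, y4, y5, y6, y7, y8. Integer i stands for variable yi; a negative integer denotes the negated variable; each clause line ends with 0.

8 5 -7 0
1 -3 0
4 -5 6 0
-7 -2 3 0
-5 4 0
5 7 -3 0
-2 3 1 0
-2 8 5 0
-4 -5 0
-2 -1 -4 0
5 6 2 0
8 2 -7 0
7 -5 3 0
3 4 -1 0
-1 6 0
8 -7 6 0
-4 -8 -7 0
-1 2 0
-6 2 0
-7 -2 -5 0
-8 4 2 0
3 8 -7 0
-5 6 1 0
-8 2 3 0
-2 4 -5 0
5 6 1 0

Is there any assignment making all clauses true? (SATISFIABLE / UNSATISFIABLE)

Set y1 = True and propagate.
  then y6 is forced to True.
  then y2 is forced to True.
  then y4 is forced to False.
  then y5 is forced to False.
  then y8 is forced to True.
  then y3 is forced to True.
  then y7 is forced to True.
So y1=T  y2=T  y3=T  y4=F  y5=F  y6=T  y7=T  y8=T is a satisfying assignment.

SATISFIABLE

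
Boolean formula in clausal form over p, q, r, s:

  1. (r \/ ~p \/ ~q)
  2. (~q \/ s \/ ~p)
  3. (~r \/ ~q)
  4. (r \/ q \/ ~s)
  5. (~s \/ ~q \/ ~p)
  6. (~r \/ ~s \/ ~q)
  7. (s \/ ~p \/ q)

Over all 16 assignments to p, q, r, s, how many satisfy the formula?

The models are:
  p=F q=F r=F s=F
  p=F q=F r=T s=F
  p=F q=F r=T s=T
  p=F q=T r=F s=F
  p=F q=T r=F s=T
  p=T q=F r=T s=T
Count: 6.

6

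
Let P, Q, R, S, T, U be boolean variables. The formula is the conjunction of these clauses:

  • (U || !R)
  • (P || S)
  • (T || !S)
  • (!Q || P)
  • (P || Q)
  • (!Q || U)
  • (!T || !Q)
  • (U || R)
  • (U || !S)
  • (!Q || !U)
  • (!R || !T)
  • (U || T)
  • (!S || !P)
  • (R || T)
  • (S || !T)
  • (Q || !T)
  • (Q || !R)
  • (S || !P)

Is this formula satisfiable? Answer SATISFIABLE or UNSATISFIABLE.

Q = True:
  propagation gives P=True, U=True; an empty clause results — contradiction.
Q = False:
  propagation gives P=True, S=False; an empty clause results — contradiction.
Every branch closes, so no satisfying assignment exists.

UNSATISFIABLE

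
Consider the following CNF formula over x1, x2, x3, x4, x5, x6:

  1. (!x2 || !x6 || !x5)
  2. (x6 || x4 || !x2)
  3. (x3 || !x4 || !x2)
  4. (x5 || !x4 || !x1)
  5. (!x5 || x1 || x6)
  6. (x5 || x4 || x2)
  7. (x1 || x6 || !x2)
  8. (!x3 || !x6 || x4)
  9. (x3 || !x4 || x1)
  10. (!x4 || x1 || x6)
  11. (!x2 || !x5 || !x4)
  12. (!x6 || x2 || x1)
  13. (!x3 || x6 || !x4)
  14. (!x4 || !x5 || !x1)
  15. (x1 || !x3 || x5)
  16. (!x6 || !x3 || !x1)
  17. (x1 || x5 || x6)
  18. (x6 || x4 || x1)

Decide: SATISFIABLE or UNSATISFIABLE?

SATISFIABLE

Try x1 = True.
The remaining clauses are satisfied by x2 = True, x3 = False, x4 = False, x5 = False, x6 = True.
So x1=1, x2=1, x3=0, x4=0, x5=0, x6=1 is a satisfying assignment.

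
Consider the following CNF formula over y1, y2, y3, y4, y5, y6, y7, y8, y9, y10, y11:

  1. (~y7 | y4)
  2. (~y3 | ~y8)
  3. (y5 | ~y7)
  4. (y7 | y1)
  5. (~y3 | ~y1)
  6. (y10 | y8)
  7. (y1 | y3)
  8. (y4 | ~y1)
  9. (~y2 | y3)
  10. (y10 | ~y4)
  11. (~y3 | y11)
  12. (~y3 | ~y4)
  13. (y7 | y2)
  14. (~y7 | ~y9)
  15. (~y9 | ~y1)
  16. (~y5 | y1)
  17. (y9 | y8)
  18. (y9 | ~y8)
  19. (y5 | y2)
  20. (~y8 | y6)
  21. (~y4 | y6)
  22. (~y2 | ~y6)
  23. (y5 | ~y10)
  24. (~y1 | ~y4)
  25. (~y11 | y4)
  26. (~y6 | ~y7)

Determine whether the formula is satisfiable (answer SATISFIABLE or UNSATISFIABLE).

UNSATISFIABLE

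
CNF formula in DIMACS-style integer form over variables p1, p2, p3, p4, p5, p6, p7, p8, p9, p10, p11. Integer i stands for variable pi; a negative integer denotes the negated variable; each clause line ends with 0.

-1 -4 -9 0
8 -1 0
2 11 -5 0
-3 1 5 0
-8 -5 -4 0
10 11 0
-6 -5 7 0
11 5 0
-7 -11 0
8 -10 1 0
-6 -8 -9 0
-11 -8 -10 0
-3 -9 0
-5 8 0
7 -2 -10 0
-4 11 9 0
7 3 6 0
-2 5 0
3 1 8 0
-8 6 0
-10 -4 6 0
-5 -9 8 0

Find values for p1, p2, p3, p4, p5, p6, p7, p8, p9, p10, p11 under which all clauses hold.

p1=True  p2=False  p3=True  p4=False  p5=False  p6=True  p7=False  p8=True  p9=False  p10=False  p11=True

Pure literal: p4 appears only negated; assign p4 = False.
Branch on p1: take p1 = True.
  then p8 is forced to True.
  then p6 is forced to True.
  then p9 is forced to False.
The remaining clauses are satisfied by p2 = False, p3 = True, p5 = False, p7 = False, p10 = False, p11 = True.
Every clause has at least one true literal under this assignment.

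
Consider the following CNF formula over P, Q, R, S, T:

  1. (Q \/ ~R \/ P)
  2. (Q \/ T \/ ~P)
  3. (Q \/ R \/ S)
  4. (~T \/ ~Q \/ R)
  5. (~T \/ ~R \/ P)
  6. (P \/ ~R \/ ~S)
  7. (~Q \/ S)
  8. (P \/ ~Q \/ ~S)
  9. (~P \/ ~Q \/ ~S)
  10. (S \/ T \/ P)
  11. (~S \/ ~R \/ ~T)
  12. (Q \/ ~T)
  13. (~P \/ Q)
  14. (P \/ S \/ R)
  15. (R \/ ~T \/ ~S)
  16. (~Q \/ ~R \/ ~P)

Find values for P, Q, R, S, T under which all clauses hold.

Try P = False.
Branch on Q: take Q = False.
  then R is forced to False.
  then S is forced to True.
  then T is forced to False.

P=0, Q=0, R=0, S=1, T=0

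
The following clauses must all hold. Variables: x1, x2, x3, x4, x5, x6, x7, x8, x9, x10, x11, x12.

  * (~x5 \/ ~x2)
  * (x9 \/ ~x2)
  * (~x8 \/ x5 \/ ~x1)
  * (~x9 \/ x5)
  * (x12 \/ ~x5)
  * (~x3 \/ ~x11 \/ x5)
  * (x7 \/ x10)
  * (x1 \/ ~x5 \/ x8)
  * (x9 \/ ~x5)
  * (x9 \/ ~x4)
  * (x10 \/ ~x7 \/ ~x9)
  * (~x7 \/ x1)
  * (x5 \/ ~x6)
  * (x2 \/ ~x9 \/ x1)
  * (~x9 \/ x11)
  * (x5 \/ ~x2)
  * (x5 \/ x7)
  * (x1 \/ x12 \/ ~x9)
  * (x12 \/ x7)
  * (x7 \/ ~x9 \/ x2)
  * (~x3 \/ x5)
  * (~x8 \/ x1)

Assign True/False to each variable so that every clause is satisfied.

x1=True, x2=False, x3=True, x4=True, x5=True, x6=True, x7=True, x8=True, x9=True, x10=True, x11=True, x12=True

x10 occurs only positively in the remaining clauses — set x10 = True.
x12 occurs only positively in the remaining clauses — set x12 = True.
Try x1 = True.
Branch on x2: take x2 = False.
For the remaining variables, x3 = True, x4 = True, x5 = True, x6 = True, x7 = True, x8 = True, x9 = True, x11 = True works.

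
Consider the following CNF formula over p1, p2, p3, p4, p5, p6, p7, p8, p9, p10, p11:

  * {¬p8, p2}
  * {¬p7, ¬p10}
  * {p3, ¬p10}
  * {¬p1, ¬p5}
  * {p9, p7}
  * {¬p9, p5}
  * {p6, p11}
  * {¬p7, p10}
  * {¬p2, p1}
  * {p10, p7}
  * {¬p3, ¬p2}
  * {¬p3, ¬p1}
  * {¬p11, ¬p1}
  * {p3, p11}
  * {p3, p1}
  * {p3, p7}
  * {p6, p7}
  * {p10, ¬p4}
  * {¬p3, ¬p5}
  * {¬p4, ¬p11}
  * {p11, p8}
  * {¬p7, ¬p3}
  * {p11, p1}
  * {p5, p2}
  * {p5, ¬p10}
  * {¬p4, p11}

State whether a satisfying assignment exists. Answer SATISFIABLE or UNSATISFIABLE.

p3 = True:
  propagation gives p2=False, p8=False, p1=False, p5=False; an empty clause results — contradiction.
p3 = False:
  propagation gives p10=False, p7=False; an empty clause results — contradiction.
Every branch closes, so no satisfying assignment exists.

UNSATISFIABLE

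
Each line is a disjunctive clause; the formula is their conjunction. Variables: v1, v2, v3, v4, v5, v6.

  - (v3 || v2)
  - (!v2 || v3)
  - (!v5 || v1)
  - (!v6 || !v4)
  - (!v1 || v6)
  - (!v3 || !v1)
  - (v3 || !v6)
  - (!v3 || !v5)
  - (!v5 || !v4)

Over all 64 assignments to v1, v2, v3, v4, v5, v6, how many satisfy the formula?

6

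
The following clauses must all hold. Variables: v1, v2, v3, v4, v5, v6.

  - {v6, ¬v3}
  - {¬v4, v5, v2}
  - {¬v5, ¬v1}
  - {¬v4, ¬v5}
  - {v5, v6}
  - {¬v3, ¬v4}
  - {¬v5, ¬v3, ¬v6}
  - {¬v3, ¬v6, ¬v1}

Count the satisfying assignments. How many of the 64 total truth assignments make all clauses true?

12

Case analysis on v5 and v3:
  v5=1, v3=1: a clause becomes empty — 0.
  v5=1, v3=0: remaining (v1,v2,v4,v6) ∈ {(0,0,0,0); (0,0,0,1); (0,1,0,0); (0,1,0,1)} — 4.
  v5=0, v3=1: remaining (v1,v2,v4,v6) ∈ {(0,0,0,1); (0,1,0,1)} — 2.
  v5=0, v3=0: v1 free; 3 ways for (v2,v4,v6) × 2^1 = 6.
Total: 0 + 4 + 2 + 6 = 12.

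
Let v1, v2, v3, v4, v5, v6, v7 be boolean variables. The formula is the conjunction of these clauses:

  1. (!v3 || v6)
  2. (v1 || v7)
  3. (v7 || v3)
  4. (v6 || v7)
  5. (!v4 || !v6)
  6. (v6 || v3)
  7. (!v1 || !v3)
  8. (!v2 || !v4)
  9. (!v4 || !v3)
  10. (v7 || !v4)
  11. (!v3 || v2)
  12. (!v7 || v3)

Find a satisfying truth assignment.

v1=F  v2=T  v3=T  v4=F  v5=T  v6=T  v7=T

Check each clause:
  1. (!v3 || v6) — v6 is true.
  2. (v7 || v1) — v7 is true.
  3. (v7 || v3) — v3 is true.
  4. (v7 || v6) — v6 is true.
  5. (!v4 || !v6) — !v4 is true.
  6. (v3 || v6) — v3 is true.
  7. (!v1 || !v3) — !v1 is true.
  8. (!v2 || !v4) — !v4 is true.
  9. (!v3 || !v4) — !v4 is true.
  10. (v7 || !v4) — !v4 is true.
  11. (v2 || !v3) — v2 is true.
  12. (v3 || !v7) — v3 is true.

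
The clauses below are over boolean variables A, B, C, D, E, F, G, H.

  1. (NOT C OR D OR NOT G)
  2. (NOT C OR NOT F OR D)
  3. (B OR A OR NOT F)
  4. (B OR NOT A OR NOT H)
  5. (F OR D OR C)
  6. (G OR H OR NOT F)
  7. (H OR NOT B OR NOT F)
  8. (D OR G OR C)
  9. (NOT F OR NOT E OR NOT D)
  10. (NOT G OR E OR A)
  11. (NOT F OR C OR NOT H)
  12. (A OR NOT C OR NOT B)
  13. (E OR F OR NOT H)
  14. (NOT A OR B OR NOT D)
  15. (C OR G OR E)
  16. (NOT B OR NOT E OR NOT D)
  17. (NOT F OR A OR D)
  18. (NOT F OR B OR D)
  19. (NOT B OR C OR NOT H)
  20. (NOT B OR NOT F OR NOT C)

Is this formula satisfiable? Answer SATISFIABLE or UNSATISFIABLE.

Try A = True.
The remaining clauses are satisfied by B = False, C = True, D = False, E = False, F = False, G = False, H = False.
Every clause has at least one true literal under this assignment.
So A = T, B = F, C = T, D = F, E = F, F = F, G = F, H = F is a satisfying assignment.

SATISFIABLE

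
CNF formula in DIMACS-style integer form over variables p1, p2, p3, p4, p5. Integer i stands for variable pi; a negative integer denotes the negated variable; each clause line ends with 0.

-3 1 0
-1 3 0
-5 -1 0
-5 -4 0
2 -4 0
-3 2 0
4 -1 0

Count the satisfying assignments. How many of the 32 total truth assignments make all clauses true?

6

Satisfying assignments:
  p1=F p2=F p3=F p4=F p5=F
  p1=F p2=F p3=F p4=F p5=T
  p1=F p2=T p3=F p4=F p5=F
  p1=F p2=T p3=F p4=F p5=T
  p1=F p2=T p3=F p4=T p5=F
  p1=T p2=T p3=T p4=T p5=F
Count: 6.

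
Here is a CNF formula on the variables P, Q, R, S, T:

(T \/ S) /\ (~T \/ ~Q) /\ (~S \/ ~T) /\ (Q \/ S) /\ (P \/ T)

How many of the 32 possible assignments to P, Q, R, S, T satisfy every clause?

The models are:
  P=T Q=F R=F S=T T=F
  P=T Q=F R=T S=T T=F
  P=T Q=T R=F S=T T=F
  P=T Q=T R=T S=T T=F
Count: 4.

4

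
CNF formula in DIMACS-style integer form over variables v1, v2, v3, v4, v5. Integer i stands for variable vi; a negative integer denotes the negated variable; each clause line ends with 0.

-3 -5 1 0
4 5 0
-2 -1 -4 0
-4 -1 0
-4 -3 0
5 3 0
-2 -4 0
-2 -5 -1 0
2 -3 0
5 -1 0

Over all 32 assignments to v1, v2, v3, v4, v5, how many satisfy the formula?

4

The models are:
  v1=0 v2=0 v3=0 v4=0 v5=1
  v1=0 v2=0 v3=0 v4=1 v5=1
  v1=0 v2=1 v3=0 v4=0 v5=1
  v1=1 v2=0 v3=0 v4=0 v5=1
That's 4 in total.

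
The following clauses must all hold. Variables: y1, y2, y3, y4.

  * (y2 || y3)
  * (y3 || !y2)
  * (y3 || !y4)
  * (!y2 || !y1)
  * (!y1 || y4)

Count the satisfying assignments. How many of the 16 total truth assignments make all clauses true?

Satisfying assignments:
  y1=0 y2=0 y3=1 y4=0
  y1=0 y2=0 y3=1 y4=1
  y1=0 y2=1 y3=1 y4=0
  y1=0 y2=1 y3=1 y4=1
  y1=1 y2=0 y3=1 y4=1
Count: 5.

5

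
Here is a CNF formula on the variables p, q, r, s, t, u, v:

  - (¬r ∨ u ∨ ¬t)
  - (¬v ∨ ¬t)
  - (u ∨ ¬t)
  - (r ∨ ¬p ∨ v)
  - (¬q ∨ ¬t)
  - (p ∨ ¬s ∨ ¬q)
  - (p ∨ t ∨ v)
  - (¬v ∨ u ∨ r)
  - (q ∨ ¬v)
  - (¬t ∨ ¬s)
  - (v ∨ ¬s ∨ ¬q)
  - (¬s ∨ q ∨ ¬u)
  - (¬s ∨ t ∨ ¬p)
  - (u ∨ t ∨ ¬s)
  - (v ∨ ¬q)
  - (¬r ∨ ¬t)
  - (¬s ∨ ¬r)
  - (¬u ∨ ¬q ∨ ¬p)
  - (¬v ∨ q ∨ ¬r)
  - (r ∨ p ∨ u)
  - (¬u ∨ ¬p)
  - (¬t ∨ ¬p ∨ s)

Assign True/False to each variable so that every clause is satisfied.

p=False  q=True  r=False  s=False  t=False  u=True  v=True

Branch on p: take p = False.
Set q = True and propagate.
  then t is forced to False.
  then s is forced to False.
  then v is forced to True.
Try r = False.
  then u is forced to True.
Check each clause:
  1. (u ∨ ¬t ∨ ¬r) — ¬t is true.
  2. (¬v ∨ ¬t) — ¬t is true.
  3. (u ∨ ¬t) — ¬t is true.
  4. (v ∨ r ∨ ¬p) — ¬p is true.
  5. (¬q ∨ ¬t) — ¬t is true.
  6. (¬s ∨ ¬q ∨ p) — ¬s is true.
  7. (t ∨ v ∨ p) — v is true.
  8. (u ∨ ¬v ∨ r) — u is true.
  9. (q ∨ ¬v) — q is true.
  10. (¬s ∨ ¬t) — ¬t is true.
  11. (¬s ∨ v ∨ ¬q) — ¬s is true.
  12. (¬s ∨ q ∨ ¬u) — q is true.
  13. (t ∨ ¬s ∨ ¬p) — ¬s is true.
  14. (t ∨ ¬s ∨ u) — ¬s is true.
  15. (v ∨ ¬q) — v is true.
  16. (¬r ∨ ¬t) — ¬t is true.
  17. (¬r ∨ ¬s) — ¬s is true.
  18. (¬u ∨ ¬q ∨ ¬p) — ¬p is true.
  19. (¬r ∨ ¬v ∨ q) — q is true.
  20. (p ∨ u ∨ r) — u is true.
  21. (¬p ∨ ¬u) — ¬p is true.
  22. (¬t ∨ ¬p ∨ s) — ¬t is true.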